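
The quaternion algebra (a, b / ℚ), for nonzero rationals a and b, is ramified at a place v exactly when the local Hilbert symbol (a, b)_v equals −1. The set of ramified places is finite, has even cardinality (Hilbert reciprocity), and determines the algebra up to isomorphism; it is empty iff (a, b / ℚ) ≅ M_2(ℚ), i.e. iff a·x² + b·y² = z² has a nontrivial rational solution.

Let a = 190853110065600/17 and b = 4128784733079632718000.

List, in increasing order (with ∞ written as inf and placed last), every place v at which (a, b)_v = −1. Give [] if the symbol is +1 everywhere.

[2, 3, 5, 17, 23, 31]

Mod squares: a ≡ 527, b ≡ 310155. Check v ∈ {∞, 2, 3, 5, 17, 23, 29, 31}.
v=2: v_2(a)=6, v_2(b)=4; units ≡ 7, 3 (mod 8); ε·ε+αω+βω = 1·1+6·1+4·0 ≡ 1  ⇒  (a,b)_2 = -1.
v=17: a=17^-1·(≡10), b=17^0·(≡12) mod 17; (10|17)=-1, (12|17)=-1; (−1)^{-1·0·8}·(-1)^0·(-1)^-1 = -1.
v=31: a=31^3·(≡13), b=31^5·(≡21) mod 31; (13|31)=-1, (21|31)=-1; (−1)^{3·5·15}·(-1)^5·(-1)^3 = -1.
v=3: a=3^2·(≡2), b=3^5·(≡2) mod 3; (2|3)=-1, (2|3)=-1; (−1)^{2·5·1}·(-1)^5·(-1)^2 = -1.
v=∞: 527 > 0 and 310155 > 0  ⇒  (a,b)_∞ = +1.
v=5: a=5^2·(≡2), b=5^3·(≡4) mod 5; (2|5)=-1, (4|5)=+1; (−1)^{2·3·2}·(-1)^3·(+1)^2 = -1.
v=29: a=29^2·(≡22), b=29^3·(≡23) mod 29; (22|29)=+1, (23|29)=+1; (−1)^{2·3·14}·(+1)^3·(+1)^2 = +1.
v=23: a=23^2·(≡20), b=23^3·(≡14) mod 23; (20|23)=-1, (14|23)=-1; (−1)^{2·3·11}·(-1)^3·(-1)^2 = -1.
|Ram(527, 310155)| = 6, even; anisotropic at {2, 3, 5, 17, 23, 31}.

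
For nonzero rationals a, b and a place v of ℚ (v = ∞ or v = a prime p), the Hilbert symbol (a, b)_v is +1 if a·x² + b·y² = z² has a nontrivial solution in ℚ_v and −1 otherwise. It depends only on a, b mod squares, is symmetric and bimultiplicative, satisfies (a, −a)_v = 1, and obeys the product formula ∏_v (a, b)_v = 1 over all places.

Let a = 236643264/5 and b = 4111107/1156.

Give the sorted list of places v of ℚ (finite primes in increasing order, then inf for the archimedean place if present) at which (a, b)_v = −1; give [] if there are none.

(a, b) ≡ (12155, 3003) mod (ℚ^×)²; places V = {2, 3, 5, 7, 11, 13, 17, 37, ∞}.
(a,b)_17: α=1, u≡13; β=-2, v≡12 (mod 17); (13|17)=+1, (12|17)=-1; sign (−1)^0·+1^-2·-1^1 = -1.
(a,b)_2: α=6, β=-2; u≡3, v≡3 (mod 8); ε(u)ε(v)=1·1, αω(v)=6·1, βω(u)=-2·1; sum ≡ 1  ⇒  -1.
(a,b)_37: α=0, u≡14; β=2, v≡13 (mod 37); (14|37)=-1, (13|37)=-1; sign (−1)^0·-1^2·-1^0 = +1.
(a,b)_13: α=3, u≡4; β=1, v≡12 (mod 13); (4|13)=+1, (12|13)=+1; sign (−1)^0·+1^1·+1^3 = +1.
(a,b)_5: α=-1, u≡4; β=0, v≡2 (mod 5); (4|5)=+1, (2|5)=-1; sign (−1)^0·+1^0·-1^-1 = -1.
(a,b)_3: α=2, u≡2; β=1, v≡2 (mod 3); (2|3)=-1, (2|3)=-1; sign (−1)^0·-1^1·-1^2 = -1.
(a,b)_∞: sgn(12155)=+, sgn(3003)=+, so +1.
(a,b)_11: α=1, u≡1; β=1, v≡1 (mod 11); (1|11)=+1, (1|11)=+1; sign (−1)^1·+1^1·+1^1 = -1.
(a,b)_7: α=0, u≡5; β=1, v≡1 (mod 7); (5|7)=-1, (1|7)=+1; sign (−1)^0·-1^1·+1^0 = -1.
(12155, 3003 / ℚ) ramifies at {2, 3, 5, 7, 11, 17}: a division algebra.

[2, 3, 5, 7, 11, 17]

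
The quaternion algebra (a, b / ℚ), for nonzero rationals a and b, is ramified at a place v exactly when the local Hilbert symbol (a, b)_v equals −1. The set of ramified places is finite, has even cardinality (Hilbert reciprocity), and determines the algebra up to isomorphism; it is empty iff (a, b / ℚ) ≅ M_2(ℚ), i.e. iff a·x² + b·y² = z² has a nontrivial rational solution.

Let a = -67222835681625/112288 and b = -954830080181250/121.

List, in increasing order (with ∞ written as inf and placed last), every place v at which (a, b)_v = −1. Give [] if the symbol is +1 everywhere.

Mod squares: a ≡ -3770, b ≡ -210. Check v ∈ {∞, 2, 3, 5, 7, 11, 13, 29, 31}.
v=∞: -3770 < 0 and -210 < 0  ⇒  (a,b)_∞ = -1.
v=29: a=29^-1·(≡14), b=29^0·(≡7) mod 29; (14|29)=-1, (7|29)=+1; (−1)^{-1·0·14}·(-1)^0·(+1)^-1 = +1.
v=13: a=13^1·(≡9), b=13^2·(≡5) mod 13; (9|13)=+1, (5|13)=-1; (−1)^{1·2·6}·(+1)^2·(-1)^1 = -1.
v=11: a=11^-2·(≡9), b=11^-2·(≡2) mod 11; (9|11)=+1, (2|11)=-1; (−1)^{-2·-2·5}·(+1)^-2·(-1)^-2 = +1.
v=2: v_2(a)=-5, v_2(b)=1; units ≡ 3, 7 (mod 8); ε·ε+αω+βω = 1·1+-5·0+1·1 ≡ 0  ⇒  (a,b)_2 = +1.
v=3: a=3^16·(≡1), b=3^17·(≡2) mod 3; (1|3)=+1, (2|3)=-1; (−1)^{16·17·1}·(+1)^17·(-1)^16 = +1.
v=7: a=7^0·(≡6), b=7^1·(≡6) mod 7; (6|7)=-1, (6|7)=-1; (−1)^{0·1·3}·(-1)^1·(-1)^0 = -1.
v=5: a=5^3·(≡4), b=5^5·(≡2) mod 5; (4|5)=+1, (2|5)=-1; (−1)^{3·5·2}·(+1)^5·(-1)^3 = -1.
v=31: a=31^2·(≡22), b=31^0·(≡25) mod 31; (22|31)=-1, (25|31)=+1; (−1)^{2·0·15}·(-1)^0·(+1)^2 = +1.
Ram(-3770, -210) = {5, 7, 13, ∞}; no ℚ_5-point on the conic.

[5, 7, 13, inf]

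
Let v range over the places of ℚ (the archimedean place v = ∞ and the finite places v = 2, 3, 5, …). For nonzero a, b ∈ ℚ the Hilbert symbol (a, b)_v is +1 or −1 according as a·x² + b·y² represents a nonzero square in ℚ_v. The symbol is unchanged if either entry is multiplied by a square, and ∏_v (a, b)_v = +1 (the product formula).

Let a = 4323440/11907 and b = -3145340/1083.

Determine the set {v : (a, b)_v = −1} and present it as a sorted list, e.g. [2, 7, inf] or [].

[]

Mod squares: a ≡ 2805, b ≡ -2805. Check v ∈ {∞, 2, 3, 5, 7, 11, 17, 19, 29}.
v=19: a=19^0·(≡8), b=19^-2·(≡5) mod 19; (8|19)=-1, (5|19)=+1; (−1)^{0·-2·9}·(-1)^-2·(+1)^0 = +1.
v=7: a=7^-2·(≡6), b=7^0·(≡1) mod 7; (6|7)=-1, (1|7)=+1; (−1)^{-2·0·3}·(-1)^0·(+1)^-2 = +1.
v=5: a=5^1·(≡4), b=5^1·(≡4) mod 5; (4|5)=+1, (4|5)=+1; (−1)^{1·1·2}·(+1)^1·(+1)^1 = +1.
v=∞: 2805 > 0 and -2805 < 0  ⇒  (a,b)_∞ = +1.
v=17: a=17^3·(≡14), b=17^1·(≡12) mod 17; (14|17)=-1, (12|17)=-1; (−1)^{3·1·8}·(-1)^1·(-1)^3 = +1.
v=2: v_2(a)=4, v_2(b)=2; units ≡ 5, 3 (mod 8); ε·ε+αω+βω = 0·1+4·1+2·1 ≡ 0  ⇒  (a,b)_2 = +1.
v=11: a=11^1·(≡2), b=11^1·(≡1) mod 11; (2|11)=-1, (1|11)=+1; (−1)^{1·1·5}·(-1)^1·(+1)^1 = +1.
v=3: a=3^-5·(≡2), b=3^-1·(≡1) mod 3; (2|3)=-1, (1|3)=+1; (−1)^{-5·-1·1}·(-1)^-1·(+1)^-5 = +1.
v=29: a=29^0·(≡19), b=29^2·(≡3) mod 29; (19|29)=-1, (3|29)=-1; (−1)^{0·2·14}·(-1)^2·(-1)^0 = +1.
Every local symbol is +1, so the conic 2805·x² + -2805·y² = z² has ℚ_v-points for all v and hence a ℚ-point; (a, b / ℚ) ≅ M_2(ℚ).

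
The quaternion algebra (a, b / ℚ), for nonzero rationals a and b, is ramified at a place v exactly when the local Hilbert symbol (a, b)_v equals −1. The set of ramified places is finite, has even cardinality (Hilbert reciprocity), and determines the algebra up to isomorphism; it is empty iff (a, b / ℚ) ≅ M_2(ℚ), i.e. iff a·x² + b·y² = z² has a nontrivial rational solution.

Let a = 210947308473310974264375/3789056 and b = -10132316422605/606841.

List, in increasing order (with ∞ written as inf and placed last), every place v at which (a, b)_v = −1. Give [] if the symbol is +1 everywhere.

(a, b) ≡ (943, -5) mod (ℚ^×)²; places V = {2, 3, 5, 13, 19, 23, 41, ∞}.
(a,b)_13: α=4, u≡11; β=2, v≡11 (mod 13); (11|13)=-1, (11|13)=-1; sign (−1)^0·-1^2·-1^4 = +1.
(a,b)_5: α=4, u≡3; β=1, v≡4 (mod 5); (3|5)=-1, (4|5)=+1; sign (−1)^0·-1^1·+1^4 = -1.
(a,b)_41: α=-1, u≡9; β=-2, v≡36 (mod 41); (9|41)=+1, (36|41)=+1; sign (−1)^0·+1^-2·+1^-1 = +1.
(a,b)_2: α=-8, β=0; u≡7, v≡3 (mod 8); ε(u)ε(v)=1·1, αω(v)=-8·1, βω(u)=0·0; sum ≡ 1  ⇒  -1.
(a,b)_23: α=9, u≡12; β=6, v≡8 (mod 23); (12|23)=+1, (8|23)=+1; sign (−1)^0·+1^6·+1^9 = +1.
(a,b)_3: α=8, u≡1; β=4, v≡1 (mod 3); (1|3)=+1, (1|3)=+1; sign (−1)^0·+1^4·+1^8 = +1.
(a,b)_∞: sgn(943)=+, sgn(-5)=−, so +1.
(a,b)_19: α=-2, u≡13; β=-2, v≡2 (mod 19); (13|19)=-1, (2|19)=-1; sign (−1)^0·-1^-2·-1^-2 = +1.
|Ram(943, -5)| = 2, even; anisotropic at {2, 5}.

[2, 5]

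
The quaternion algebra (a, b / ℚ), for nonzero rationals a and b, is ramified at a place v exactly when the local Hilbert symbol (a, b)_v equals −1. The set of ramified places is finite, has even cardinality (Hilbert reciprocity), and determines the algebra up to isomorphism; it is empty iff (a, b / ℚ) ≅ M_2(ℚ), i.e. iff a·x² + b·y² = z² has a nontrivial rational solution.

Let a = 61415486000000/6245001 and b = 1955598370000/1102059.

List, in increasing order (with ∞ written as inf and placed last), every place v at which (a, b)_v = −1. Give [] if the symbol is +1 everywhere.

[2, 3, 17, 37]

Mod squares: a ≡ 1406, b ≡ 1887. Check v ∈ {∞, 2, 3, 5, 7, 11, 17, 19, 37}.
v=2: v_2(a)=7, v_2(b)=4; units ≡ 7, 7 (mod 8); ε·ε+αω+βω = 1·1+7·0+4·0 ≡ 1  ⇒  (a,b)_2 = -1.
v=7: a=7^-4·(≡5), b=7^-4·(≡4) mod 7; (5|7)=-1, (4|7)=+1; (−1)^{-4·-4·3}·(-1)^-4·(+1)^-4 = +1.
v=17: a=17^-2·(≡7), b=17^-1·(≡15) mod 17; (7|17)=-1, (15|17)=+1; (−1)^{-2·-1·8}·(-1)^-1·(+1)^-2 = -1.
v=5: a=5^6·(≡4), b=5^4·(≡3) mod 5; (4|5)=+1, (3|5)=-1; (−1)^{6·4·2}·(+1)^4·(-1)^6 = +1.
v=3: a=3^-2·(≡2), b=3^-3·(≡2) mod 3; (2|3)=-1, (2|3)=-1; (−1)^{-2·-3·1}·(-1)^-3·(-1)^-2 = -1.
v=∞: 1406 > 0 and 1887 > 0  ⇒  (a,b)_∞ = +1.
v=11: a=11^2·(≡1), b=11^4·(≡7) mod 11; (1|11)=+1, (7|11)=-1; (−1)^{2·4·5}·(+1)^4·(-1)^2 = +1.
v=19: a=19^3·(≡11), b=19^2·(≡5) mod 19; (11|19)=+1, (5|19)=+1; (−1)^{3·2·9}·(+1)^2·(+1)^3 = +1.
v=37: a=37^1·(≡34), b=37^1·(≡2) mod 37; (34|37)=+1, (2|37)=-1; (−1)^{1·1·18}·(+1)^1·(-1)^1 = -1.
|Ram(1406, 1887)| = 4, even; anisotropic at {2, 3, 17, 37}.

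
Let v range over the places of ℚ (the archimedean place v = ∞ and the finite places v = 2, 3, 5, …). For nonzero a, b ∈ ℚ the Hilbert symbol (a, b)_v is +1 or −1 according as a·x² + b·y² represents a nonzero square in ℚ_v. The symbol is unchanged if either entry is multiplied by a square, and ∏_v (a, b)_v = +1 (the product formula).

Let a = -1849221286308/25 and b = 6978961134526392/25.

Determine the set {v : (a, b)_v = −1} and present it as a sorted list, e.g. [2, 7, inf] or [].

Mod squares: a ≡ -1073, b ≡ 2958. Check v ∈ {∞, 2, 3, 5, 11, 17, 29, 37}.
v=3: a=3^2·(≡1), b=3^3·(≡2) mod 3; (1|3)=+1, (2|3)=-1; (−1)^{2·3·1}·(+1)^3·(-1)^2 = +1.
v=5: a=5^-2·(≡2), b=5^-2·(≡2) mod 5; (2|5)=-1, (2|5)=-1; (−1)^{-2·-2·2}·(-1)^-2·(-1)^-2 = +1.
v=29: a=29^1·(≡15), b=29^1·(≡27) mod 29; (15|29)=-1, (27|29)=-1; (−1)^{1·1·14}·(-1)^1·(-1)^1 = +1.
v=2: v_2(a)=2, v_2(b)=3; units ≡ 7, 7 (mod 8); ε·ε+αω+βω = 1·1+2·0+3·0 ≡ 1  ⇒  (a,b)_2 = -1.
v=17: a=17^2·(≡8), b=17^3·(≡9) mod 17; (8|17)=+1, (9|17)=+1; (−1)^{2·3·8}·(+1)^3·(+1)^2 = +1.
v=37: a=37^3·(≡15), b=37^4·(≡24) mod 37; (15|37)=-1, (24|37)=-1; (−1)^{3·4·18}·(-1)^4·(-1)^3 = -1.
v=∞: -1073 < 0 and 2958 > 0  ⇒  (a,b)_∞ = +1.
v=11: a=11^2·(≡9), b=11^2·(≡2) mod 11; (9|11)=+1, (2|11)=-1; (−1)^{2·2·5}·(+1)^2·(-1)^2 = +1.
(-1073, 2958 / ℚ) ramifies at {2, 37}: a division algebra.

[2, 37]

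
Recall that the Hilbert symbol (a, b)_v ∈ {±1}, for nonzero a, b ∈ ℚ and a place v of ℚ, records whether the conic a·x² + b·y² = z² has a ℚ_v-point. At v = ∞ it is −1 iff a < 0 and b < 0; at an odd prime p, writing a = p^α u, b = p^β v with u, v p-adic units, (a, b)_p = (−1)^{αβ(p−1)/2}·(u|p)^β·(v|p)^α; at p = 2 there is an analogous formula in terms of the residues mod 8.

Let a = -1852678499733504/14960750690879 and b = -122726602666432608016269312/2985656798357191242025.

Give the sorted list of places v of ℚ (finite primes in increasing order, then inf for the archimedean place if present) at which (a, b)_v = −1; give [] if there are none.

[17, 19, 23, inf]

Mod squares: a ≡ -119, b ≡ -437. Check v ∈ {∞, 2, 3, 5, 7, 17, 19, 23, 37}.
v=5: a=5^0·(≡4), b=5^-2·(≡3) mod 5; (4|5)=+1, (3|5)=-1; (−1)^{0·-2·2}·(+1)^-2·(-1)^0 = +1.
v=∞: -119 < 0 and -437 < 0  ⇒  (a,b)_∞ = -1.
v=17: a=17^-1·(≡11), b=17^-2·(≡6) mod 17; (11|17)=-1, (6|17)=-1; (−1)^{-1·-2·8}·(-1)^-2·(-1)^-1 = -1.
v=2: v_2(a)=12, v_2(b)=18; units ≡ 1, 3 (mod 8); ε·ε+αω+βω = 0·1+12·1+18·0 ≡ 0  ⇒  (a,b)_2 = +1.
v=19: a=19^4·(≡15), b=19^7·(≡18) mod 19; (15|19)=-1, (18|19)=-1; (−1)^{4·7·9}·(-1)^7·(-1)^4 = -1.
v=37: a=37^-6·(≡18), b=37^-8·(≡21) mod 37; (18|37)=-1, (21|37)=+1; (−1)^{-6·-8·18}·(-1)^-8·(+1)^-6 = +1.
v=23: a=23^2·(≡22), b=23^3·(≡1) mod 23; (22|23)=-1, (1|23)=+1; (−1)^{2·3·11}·(-1)^3·(+1)^2 = -1.
v=3: a=3^8·(≡1), b=3^16·(≡1) mod 3; (1|3)=+1, (1|3)=+1; (−1)^{8·16·1}·(+1)^16·(+1)^8 = +1.
v=7: a=7^-3·(≡4), b=7^-6·(≡2) mod 7; (4|7)=+1, (2|7)=+1; (−1)^{-3·-6·3}·(+1)^-6·(+1)^-3 = +1.
(-119, -437 / ℚ) ramifies at {17, 19, 23, ∞}: a division algebra.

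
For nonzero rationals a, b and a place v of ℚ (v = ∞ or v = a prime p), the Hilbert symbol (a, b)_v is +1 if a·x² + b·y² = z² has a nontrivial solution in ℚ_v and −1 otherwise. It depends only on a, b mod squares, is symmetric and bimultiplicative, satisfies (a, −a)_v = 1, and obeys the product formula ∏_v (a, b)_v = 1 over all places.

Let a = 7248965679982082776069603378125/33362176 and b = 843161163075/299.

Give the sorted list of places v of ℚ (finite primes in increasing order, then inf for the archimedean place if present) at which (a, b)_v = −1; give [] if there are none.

Mod squares: a ≡ 2805, b ≡ 897. Check v ∈ {∞, 2, 3, 5, 7, 11, 13, 17, 19, 23}.
v=7: a=7^8·(≡6), b=7^2·(≡1) mod 7; (6|7)=-1, (1|7)=+1; (−1)^{8·2·3}·(-1)^2·(+1)^8 = +1.
v=19: a=19^-4·(≡2), b=19^0·(≡1) mod 19; (2|19)=-1, (1|19)=+1; (−1)^{-4·0·9}·(-1)^0·(+1)^-4 = +1.
v=2: v_2(a)=-8, v_2(b)=0; units ≡ 5, 1 (mod 8); ε·ε+αω+βω = 0·0+-8·0+0·1 ≡ 0  ⇒  (a,b)_2 = +1.
v=11: a=11^5·(≡10), b=11^2·(≡2) mod 11; (10|11)=-1, (2|11)=-1; (−1)^{5·2·5}·(-1)^2·(-1)^5 = -1.
v=∞: 2805 > 0 and 897 > 0  ⇒  (a,b)_∞ = +1.
v=17: a=17^5·(≡7), b=17^2·(≡13) mod 17; (7|17)=-1, (13|17)=+1; (−1)^{5·2·8}·(-1)^2·(+1)^5 = +1.
v=5: a=5^5·(≡1), b=5^2·(≡2) mod 5; (1|5)=+1, (2|5)=-1; (−1)^{5·2·2}·(+1)^2·(-1)^5 = -1.
v=13: a=13^2·(≡4), b=13^-1·(≡1) mod 13; (4|13)=+1, (1|13)=+1; (−1)^{2·-1·6}·(+1)^-1·(+1)^2 = +1.
v=3: a=3^9·(≡2), b=3^9·(≡2) mod 3; (2|3)=-1, (2|3)=-1; (−1)^{9·9·1}·(-1)^9·(-1)^9 = -1.
v=23: a=23^2·(≡10), b=23^-1·(≡4) mod 23; (10|23)=-1, (4|23)=+1; (−1)^{2·-1·11}·(-1)^-1·(+1)^2 = -1.
Ram(2805, 897) = {3, 5, 11, 23}; no ℚ_3-point on the conic.

[3, 5, 11, 23]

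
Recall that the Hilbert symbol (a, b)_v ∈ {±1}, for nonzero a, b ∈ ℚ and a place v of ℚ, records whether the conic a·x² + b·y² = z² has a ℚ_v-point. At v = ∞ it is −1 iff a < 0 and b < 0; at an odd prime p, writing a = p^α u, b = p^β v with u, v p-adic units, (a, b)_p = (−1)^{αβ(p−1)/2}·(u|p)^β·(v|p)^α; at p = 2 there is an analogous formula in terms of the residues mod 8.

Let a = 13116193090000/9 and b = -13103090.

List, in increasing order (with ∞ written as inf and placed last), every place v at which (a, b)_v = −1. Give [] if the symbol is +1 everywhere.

[2, 17]

Mod squares: a ≡ 1309, b ≡ -2210. Check v ∈ {∞, 2, 3, 5, 7, 11, 13, 17}.
v=7: a=7^3·(≡6), b=7^2·(≡4) mod 7; (6|7)=-1, (4|7)=+1; (−1)^{3·2·3}·(-1)^2·(+1)^3 = +1.
v=11: a=11^3·(≡9), b=11^2·(≡5) mod 11; (9|11)=+1, (5|11)=+1; (−1)^{3·2·5}·(+1)^2·(+1)^3 = +1.
v=5: a=5^4·(≡1), b=5^1·(≡2) mod 5; (1|5)=+1, (2|5)=-1; (−1)^{4·1·2}·(+1)^1·(-1)^4 = +1.
v=3: a=3^-2·(≡1), b=3^0·(≡1) mod 3; (1|3)=+1, (1|3)=+1; (−1)^{-2·0·1}·(+1)^0·(+1)^-2 = +1.
v=13: a=13^2·(≡3), b=13^1·(≡12) mod 13; (3|13)=+1, (12|13)=+1; (−1)^{2·1·6}·(+1)^1·(+1)^2 = +1.
v=2: v_2(a)=4, v_2(b)=1; units ≡ 5, 7 (mod 8); ε·ε+αω+βω = 0·1+4·0+1·1 ≡ 1  ⇒  (a,b)_2 = -1.
v=17: a=17^1·(≡16), b=17^1·(≡10) mod 17; (16|17)=+1, (10|17)=-1; (−1)^{1·1·8}·(+1)^1·(-1)^1 = -1.
v=∞: 1309 > 0 and -2210 < 0  ⇒  (a,b)_∞ = +1.
Ram(1309, -2210) = {2, 17}; no ℚ_2-point on the conic.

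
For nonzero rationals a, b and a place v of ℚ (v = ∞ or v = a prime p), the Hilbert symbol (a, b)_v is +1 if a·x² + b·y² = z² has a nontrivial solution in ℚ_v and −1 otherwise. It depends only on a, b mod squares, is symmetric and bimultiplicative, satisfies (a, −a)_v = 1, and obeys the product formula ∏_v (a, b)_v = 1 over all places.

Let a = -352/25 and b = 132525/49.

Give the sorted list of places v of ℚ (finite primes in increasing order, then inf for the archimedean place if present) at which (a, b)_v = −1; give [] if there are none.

(a, b) ≡ (-22, 589) mod (ℚ^×)²; places V = {2, 3, 5, 7, 11, 19, 31, ∞}.
(a,b)_2: α=5, β=0; u≡5, v≡5 (mod 8); ε(u)ε(v)=0·0, αω(v)=5·1, βω(u)=0·1; sum ≡ 1  ⇒  -1.
(a,b)_3: α=0, u≡2; β=2, v≡1 (mod 3); (2|3)=-1, (1|3)=+1; sign (−1)^0·-1^2·+1^0 = +1.
(a,b)_19: α=0, u≡11; β=1, v≡14 (mod 19); (11|19)=+1, (14|19)=-1; sign (−1)^0·+1^1·-1^0 = +1.
(a,b)_5: α=-2, u≡3; β=2, v≡4 (mod 5); (3|5)=-1, (4|5)=+1; sign (−1)^0·-1^2·+1^-2 = +1.
(a,b)_7: α=0, u≡3; β=-2, v≡1 (mod 7); (3|7)=-1, (1|7)=+1; sign (−1)^0·-1^-2·+1^0 = +1.
(a,b)_∞: sgn(-22)=−, sgn(589)=+, so +1.
(a,b)_31: α=0, u≡7; β=1, v≡5 (mod 31); (7|31)=+1, (5|31)=+1; sign (−1)^0·+1^1·+1^0 = +1.
(a,b)_11: α=1, u≡4; β=0, v≡6 (mod 11); (4|11)=+1, (6|11)=-1; sign (−1)^0·+1^0·-1^1 = -1.
|Ram(-22, 589)| = 2, even; anisotropic at {2, 11}.

[2, 11]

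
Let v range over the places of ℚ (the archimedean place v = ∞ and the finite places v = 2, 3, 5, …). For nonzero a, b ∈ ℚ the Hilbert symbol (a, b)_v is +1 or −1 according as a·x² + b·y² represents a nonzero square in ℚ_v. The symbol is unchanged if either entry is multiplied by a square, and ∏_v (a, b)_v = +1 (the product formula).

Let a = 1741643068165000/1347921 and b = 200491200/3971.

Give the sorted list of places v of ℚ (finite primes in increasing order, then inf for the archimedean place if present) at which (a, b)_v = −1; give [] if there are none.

[7, 13]

Mod squares: a ≡ 34, b ≡ 17017. Check v ∈ {∞, 2, 3, 5, 7, 11, 13, 17, 19, 43}.
v=19: a=19^0·(≡15), b=19^-2·(≡18) mod 19; (15|19)=-1, (18|19)=-1; (−1)^{0·-2·9}·(-1)^-2·(-1)^0 = +1.
v=3: a=3^-6·(≡1), b=3^4·(≡1) mod 3; (1|3)=+1, (1|3)=+1; (−1)^{-6·4·1}·(+1)^4·(+1)^-6 = +1.
v=11: a=11^4·(≡3), b=11^-1·(≡7) mod 11; (3|11)=+1, (7|11)=-1; (−1)^{4·-1·5}·(+1)^-1·(-1)^4 = +1.
v=∞: 34 > 0 and 17017 > 0  ⇒  (a,b)_∞ = +1.
v=5: a=5^4·(≡4), b=5^2·(≡3) mod 5; (4|5)=+1, (3|5)=-1; (−1)^{4·2·2}·(+1)^2·(-1)^4 = +1.
v=2: v_2(a)=3, v_2(b)=6; units ≡ 1, 1 (mod 8); ε·ε+αω+βω = 0·0+3·0+6·0 ≡ 0  ⇒  (a,b)_2 = +1.
v=43: a=43^-2·(≡2), b=43^0·(≡3) mod 43; (2|43)=-1, (3|43)=-1; (−1)^{-2·0·21}·(-1)^0·(-1)^-2 = +1.
v=7: a=7^2·(≡3), b=7^1·(≡4) mod 7; (3|7)=-1, (4|7)=+1; (−1)^{2·1·3}·(-1)^1·(+1)^2 = -1.
v=17: a=17^1·(≡15), b=17^1·(≡2) mod 17; (15|17)=+1, (2|17)=+1; (−1)^{1·1·8}·(+1)^1·(+1)^1 = +1.
v=13: a=13^4·(≡8), b=13^1·(≡1) mod 13; (8|13)=-1, (1|13)=+1; (−1)^{4·1·6}·(-1)^1·(+1)^4 = -1.
|Ram(34, 17017)| = 2, even; anisotropic at {7, 13}.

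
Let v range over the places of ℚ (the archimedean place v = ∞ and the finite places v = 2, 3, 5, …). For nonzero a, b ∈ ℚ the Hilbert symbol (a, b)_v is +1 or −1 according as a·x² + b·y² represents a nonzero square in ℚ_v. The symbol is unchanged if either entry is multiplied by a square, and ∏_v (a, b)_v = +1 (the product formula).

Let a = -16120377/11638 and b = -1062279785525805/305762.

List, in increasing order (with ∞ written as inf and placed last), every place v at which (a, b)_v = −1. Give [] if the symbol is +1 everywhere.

Mod squares: a ≡ -6006, b ≡ -10. Check v ∈ {∞, 2, 3, 5, 7, 11, 13, 17, 19, 23, 41}.
v=5: a=5^0·(≡1), b=5^1·(≡2) mod 5; (1|5)=+1, (2|5)=-1; (−1)^{0·1·2}·(+1)^1·(-1)^0 = +1.
v=23: a=23^-2·(≡22), b=23^-2·(≡2) mod 23; (22|23)=-1, (2|23)=+1; (−1)^{-2·-2·11}·(-1)^-2·(+1)^-2 = +1.
v=∞: -6006 < 0 and -10 < 0  ⇒  (a,b)_∞ = -1.
v=41: a=41^0·(≡20), b=41^2·(≡32) mod 41; (20|41)=+1, (32|41)=+1; (−1)^{0·2·20}·(+1)^2·(+1)^0 = +1.
v=7: a=7^1·(≡3), b=7^2·(≡4) mod 7; (3|7)=-1, (4|7)=+1; (−1)^{1·2·3}·(-1)^2·(+1)^1 = +1.
v=19: a=19^0·(≡4), b=19^2·(≡11) mod 19; (4|19)=+1, (11|19)=+1; (−1)^{0·2·9}·(+1)^2·(+1)^0 = +1.
v=17: a=17^0·(≡6), b=17^-2·(≡3) mod 17; (6|17)=-1, (3|17)=-1; (−1)^{0·-2·8}·(-1)^-2·(-1)^0 = +1.
v=13: a=13^1·(≡5), b=13^0·(≡12) mod 13; (5|13)=-1, (12|13)=+1; (−1)^{1·0·6}·(-1)^0·(+1)^1 = +1.
v=3: a=3^11·(≡2), b=3^10·(≡2) mod 3; (2|3)=-1, (2|3)=-1; (−1)^{11·10·1}·(-1)^10·(-1)^11 = -1.
v=2: v_2(a)=-1, v_2(b)=-1; units ≡ 5, 3 (mod 8); ε·ε+αω+βω = 0·1+-1·1+-1·1 ≡ 0  ⇒  (a,b)_2 = +1.
v=11: a=11^-1·(≡1), b=11^2·(≡9) mod 11; (1|11)=+1, (9|11)=+1; (−1)^{-1·2·5}·(+1)^2·(+1)^-1 = +1.
Ram(-6006, -10) = {3, ∞}; no ℚ_3-point on the conic.

[3, inf]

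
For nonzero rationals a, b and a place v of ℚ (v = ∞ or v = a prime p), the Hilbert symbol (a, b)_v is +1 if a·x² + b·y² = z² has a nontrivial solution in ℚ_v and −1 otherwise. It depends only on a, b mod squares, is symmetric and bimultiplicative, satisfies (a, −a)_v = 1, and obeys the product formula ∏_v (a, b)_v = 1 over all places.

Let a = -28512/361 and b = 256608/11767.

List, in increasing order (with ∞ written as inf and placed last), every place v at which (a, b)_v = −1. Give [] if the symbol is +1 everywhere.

[7, 11]

(a, b) ≡ (-22, 154) mod (ℚ^×)²; places V = {2, 3, 7, 11, 19, 41, ∞}.
(a,b)_3: α=4, u≡2; β=6, v≡1 (mod 3); (2|3)=-1, (1|3)=+1; sign (−1)^0·-1^6·+1^4 = +1.
(a,b)_19: α=-2, u≡7; β=0, v≡18 (mod 19); (7|19)=+1, (18|19)=-1; sign (−1)^0·+1^0·-1^-2 = +1.
(a,b)_11: α=1, u≡9; β=1, v≡1 (mod 11); (9|11)=+1, (1|11)=+1; sign (−1)^1·+1^1·+1^1 = -1.
(a,b)_41: α=0, u≡38; β=-2, v≡16 (mod 41); (38|41)=-1, (16|41)=+1; sign (−1)^0·-1^-2·+1^0 = +1.
(a,b)_7: α=0, u≡5; β=-1, v≡2 (mod 7); (5|7)=-1, (2|7)=+1; sign (−1)^0·-1^-1·+1^0 = -1.
(a,b)_∞: sgn(-22)=−, sgn(154)=+, so +1.
(a,b)_2: α=5, β=5; u≡5, v≡5 (mod 8); ε(u)ε(v)=0·0, αω(v)=5·1, βω(u)=5·1; sum ≡ 0  ⇒  +1.
(-22, 154 / ℚ) ramifies at {7, 11}: a division algebra.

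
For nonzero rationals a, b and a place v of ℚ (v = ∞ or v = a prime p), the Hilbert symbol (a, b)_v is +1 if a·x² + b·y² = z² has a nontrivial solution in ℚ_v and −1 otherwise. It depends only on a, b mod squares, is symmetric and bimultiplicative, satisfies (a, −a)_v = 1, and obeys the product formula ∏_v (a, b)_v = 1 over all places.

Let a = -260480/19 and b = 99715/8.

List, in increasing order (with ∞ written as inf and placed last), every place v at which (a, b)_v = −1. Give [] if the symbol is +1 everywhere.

Mod squares: a ≡ -77330, b ≡ 4070. Check v ∈ {∞, 2, 5, 7, 11, 19, 37}.
v=11: a=11^1·(≡10), b=11^1·(≡7) mod 11; (10|11)=-1, (7|11)=-1; (−1)^{1·1·5}·(-1)^1·(-1)^1 = -1.
v=7: a=7^0·(≡5), b=7^2·(≡5) mod 7; (5|7)=-1, (5|7)=-1; (−1)^{0·2·3}·(-1)^2·(-1)^0 = +1.
v=∞: -77330 < 0 and 4070 > 0  ⇒  (a,b)_∞ = +1.
v=37: a=37^1·(≡17), b=37^1·(≡27) mod 37; (17|37)=-1, (27|37)=+1; (−1)^{1·1·18}·(-1)^1·(+1)^1 = -1.
v=2: v_2(a)=7, v_2(b)=-3; units ≡ 7, 3 (mod 8); ε·ε+αω+βω = 1·1+7·1+-3·0 ≡ 0  ⇒  (a,b)_2 = +1.
v=19: a=19^-1·(≡10), b=19^0·(≡17) mod 19; (10|19)=-1, (17|19)=+1; (−1)^{-1·0·9}·(-1)^0·(+1)^-1 = +1.
v=5: a=5^1·(≡1), b=5^1·(≡1) mod 5; (1|5)=+1, (1|5)=+1; (−1)^{1·1·2}·(+1)^1·(+1)^1 = +1.
|Ram(-77330, 4070)| = 2, even; anisotropic at {11, 37}.

[11, 37]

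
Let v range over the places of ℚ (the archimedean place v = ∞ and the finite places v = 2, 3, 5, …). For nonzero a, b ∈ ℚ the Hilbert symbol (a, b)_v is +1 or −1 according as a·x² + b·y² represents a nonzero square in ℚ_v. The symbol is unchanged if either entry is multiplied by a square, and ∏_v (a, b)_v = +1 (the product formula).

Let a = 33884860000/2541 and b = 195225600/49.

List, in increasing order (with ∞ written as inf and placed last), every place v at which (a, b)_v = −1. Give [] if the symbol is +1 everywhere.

(a, b) ≡ (74046, 7626) mod (ℚ^×)²; places V = {2, 3, 5, 7, 11, 31, 41, 43, ∞}.
(a,b)_41: α=1, u≡1; β=1, v≡3 (mod 41); (1|41)=+1, (3|41)=-1; sign (−1)^0·+1^1·-1^1 = -1.
(a,b)_5: α=4, u≡1; β=2, v≡1 (mod 5); (1|5)=+1, (1|5)=+1; sign (−1)^0·+1^2·+1^4 = +1.
(a,b)_43: α=1, u≡27; β=0, v≡16 (mod 43); (27|43)=-1, (16|43)=+1; sign (−1)^0·-1^0·+1^1 = +1.
(a,b)_3: α=-1, u≡1; β=1, v≡1 (mod 3); (1|3)=+1, (1|3)=+1; sign (−1)^1·+1^1·+1^-1 = -1.
(a,b)_∞: sgn(74046)=+, sgn(7626)=+, so +1.
(a,b)_2: α=5, β=11; u≡7, v≡5 (mod 8); ε(u)ε(v)=1·0, αω(v)=5·1, βω(u)=11·0; sum ≡ 1  ⇒  -1.
(a,b)_7: α=-1, u≡2; β=-2, v≡3 (mod 7); (2|7)=+1, (3|7)=-1; sign (−1)^0·+1^-2·-1^-1 = -1.
(a,b)_11: α=-2, u≡9; β=0, v≡4 (mod 11); (9|11)=+1, (4|11)=+1; sign (−1)^0·+1^0·+1^-2 = +1.
(a,b)_31: α=2, u≡20; β=1, v≡11 (mod 31); (20|31)=+1, (11|31)=-1; sign (−1)^0·+1^1·-1^2 = +1.
Ram(74046, 7626) = {2, 3, 7, 41}; no ℚ_2-point on the conic.

[2, 3, 7, 41]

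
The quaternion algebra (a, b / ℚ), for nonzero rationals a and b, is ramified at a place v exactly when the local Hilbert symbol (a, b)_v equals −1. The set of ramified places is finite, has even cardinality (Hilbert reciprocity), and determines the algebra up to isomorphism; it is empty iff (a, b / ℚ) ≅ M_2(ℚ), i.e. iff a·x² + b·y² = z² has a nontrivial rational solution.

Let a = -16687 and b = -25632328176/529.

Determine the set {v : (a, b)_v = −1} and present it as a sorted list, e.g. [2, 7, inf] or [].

[11, 13, 19, 31, 37, inf]

(a, b) ≡ (-16687, -2197559) mod (ℚ^×)²; places V = {2, 3, 7, 11, 13, 19, 23, 31, 37, 41, ∞}.
(a,b)_41: α=1, u≡3; β=1, v≡19 (mod 41); (3|41)=-1, (19|41)=-1; sign (−1)^0·-1^1·-1^1 = +1.
(a,b)_7: α=0, u≡1; β=1, v≡3 (mod 7); (1|7)=+1, (3|7)=-1; sign (−1)^0·+1^1·-1^0 = +1.
(a,b)_13: α=0, u≡5; β=1, v≡3 (mod 13); (5|13)=-1, (3|13)=+1; sign (−1)^0·-1^1·+1^0 = -1.
(a,b)_3: α=0, u≡2; β=6, v≡1 (mod 3); (2|3)=-1, (1|3)=+1; sign (−1)^0·-1^6·+1^0 = +1.
(a,b)_19: α=0, u≡14; β=1, v≡1 (mod 19); (14|19)=-1, (1|19)=+1; sign (−1)^0·-1^1·+1^0 = -1.
(a,b)_∞: sgn(-16687)=−, sgn(-2197559)=−, so -1.
(a,b)_23: α=0, u≡11; β=-2, v≡20 (mod 23); (11|23)=-1, (20|23)=-1; sign (−1)^0·-1^-2·-1^0 = +1.
(a,b)_11: α=1, u≡1; β=0, v≡7 (mod 11); (1|11)=+1, (7|11)=-1; sign (−1)^0·+1^0·-1^1 = -1.
(a,b)_2: α=0, β=4; u≡1, v≡1 (mod 8); ε(u)ε(v)=0·0, αω(v)=0·0, βω(u)=4·0; sum ≡ 0  ⇒  +1.
(a,b)_31: α=0, u≡22; β=1, v≡1 (mod 31); (22|31)=-1, (1|31)=+1; sign (−1)^0·-1^1·+1^0 = -1.
(a,b)_37: α=1, u≡30; β=0, v≡29 (mod 37); (30|37)=+1, (29|37)=-1; sign (−1)^0·+1^0·-1^1 = -1.
(-16687, -2197559 / ℚ) ramifies at {11, 13, 19, 31, 37, ∞}: a division algebra.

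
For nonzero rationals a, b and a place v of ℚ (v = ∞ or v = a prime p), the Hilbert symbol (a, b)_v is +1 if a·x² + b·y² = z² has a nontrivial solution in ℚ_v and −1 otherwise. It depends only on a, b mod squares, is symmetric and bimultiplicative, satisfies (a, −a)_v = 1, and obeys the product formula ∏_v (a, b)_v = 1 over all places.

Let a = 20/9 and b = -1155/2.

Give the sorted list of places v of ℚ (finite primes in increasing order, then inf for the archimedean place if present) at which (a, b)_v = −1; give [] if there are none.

[2, 3, 5, 7]

Mod squares: a ≡ 5, b ≡ -2310. Check v ∈ {∞, 2, 3, 5, 7, 11}.
v=3: a=3^-2·(≡2), b=3^1·(≡1) mod 3; (2|3)=-1, (1|3)=+1; (−1)^{-2·1·1}·(-1)^1·(+1)^-2 = -1.
v=11: a=11^0·(≡1), b=11^1·(≡8) mod 11; (1|11)=+1, (8|11)=-1; (−1)^{0·1·5}·(+1)^1·(-1)^0 = +1.
v=∞: 5 > 0 and -2310 < 0  ⇒  (a,b)_∞ = +1.
v=7: a=7^0·(≡3), b=7^1·(≡5) mod 7; (3|7)=-1, (5|7)=-1; (−1)^{0·1·3}·(-1)^1·(-1)^0 = -1.
v=2: v_2(a)=2, v_2(b)=-1; units ≡ 5, 5 (mod 8); ε·ε+αω+βω = 0·0+2·1+-1·1 ≡ 1  ⇒  (a,b)_2 = -1.
v=5: a=5^1·(≡1), b=5^1·(≡2) mod 5; (1|5)=+1, (2|5)=-1; (−1)^{1·1·2}·(+1)^1·(-1)^1 = -1.
Ram(5, -2310) = {2, 3, 5, 7}; no ℚ_2-point on the conic.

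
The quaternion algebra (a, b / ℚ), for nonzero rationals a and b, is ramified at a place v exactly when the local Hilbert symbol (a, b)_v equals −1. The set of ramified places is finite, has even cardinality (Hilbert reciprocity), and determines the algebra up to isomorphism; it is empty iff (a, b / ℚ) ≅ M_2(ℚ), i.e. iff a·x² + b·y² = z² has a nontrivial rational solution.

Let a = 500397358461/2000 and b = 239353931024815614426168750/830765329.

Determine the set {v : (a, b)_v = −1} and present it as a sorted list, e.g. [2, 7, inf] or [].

Mod squares: a ≡ 2145, b ≡ 15470. Check v ∈ {∞, 2, 3, 5, 7, 11, 13, 17, 19, 37, 41}.
v=41: a=41^2·(≡35), b=41^-2·(≡30) mod 41; (35|41)=-1, (30|41)=-1; (−1)^{2·-2·20}·(-1)^-2·(-1)^2 = +1.
v=17: a=17^2·(≡11), b=17^5·(≡16) mod 17; (11|17)=-1, (16|17)=+1; (−1)^{2·5·8}·(-1)^5·(+1)^2 = -1.
v=19: a=19^0·(≡11), b=19^-2·(≡16) mod 19; (11|19)=+1, (16|19)=+1; (−1)^{0·-2·9}·(+1)^-2·(+1)^0 = +1.
v=∞: 2145 > 0 and 15470 > 0  ⇒  (a,b)_∞ = +1.
v=13: a=13^1·(≡12), b=13^5·(≡2) mod 13; (12|13)=+1, (2|13)=-1; (−1)^{1·5·6}·(+1)^5·(-1)^1 = -1.
v=37: a=37^0·(≡7), b=37^-2·(≡7) mod 37; (7|37)=+1, (7|37)=+1; (−1)^{0·-2·18}·(+1)^-2·(+1)^0 = +1.
v=2: v_2(a)=-4, v_2(b)=1; units ≡ 1, 7 (mod 8); ε·ε+αω+βω = 0·1+-4·0+1·0 ≡ 0  ⇒  (a,b)_2 = +1.
v=3: a=3^1·(≡1), b=3^6·(≡2) mod 3; (1|3)=+1, (2|3)=-1; (−1)^{1·6·1}·(+1)^6·(-1)^1 = -1.
v=5: a=5^-3·(≡1), b=5^5·(≡1) mod 5; (1|5)=+1, (1|5)=+1; (−1)^{-3·5·2}·(+1)^5·(+1)^-3 = +1.
v=11: a=11^1·(≡10), b=11^2·(≡4) mod 11; (10|11)=-1, (4|11)=+1; (−1)^{1·2·5}·(-1)^2·(+1)^1 = +1.
v=7: a=7^4·(≡5), b=7^7·(≡5) mod 7; (5|7)=-1, (5|7)=-1; (−1)^{4·7·3}·(-1)^7·(-1)^4 = -1.
Ram(2145, 15470) = {3, 7, 13, 17}; no ℚ_3-point on the conic.

[3, 7, 13, 17]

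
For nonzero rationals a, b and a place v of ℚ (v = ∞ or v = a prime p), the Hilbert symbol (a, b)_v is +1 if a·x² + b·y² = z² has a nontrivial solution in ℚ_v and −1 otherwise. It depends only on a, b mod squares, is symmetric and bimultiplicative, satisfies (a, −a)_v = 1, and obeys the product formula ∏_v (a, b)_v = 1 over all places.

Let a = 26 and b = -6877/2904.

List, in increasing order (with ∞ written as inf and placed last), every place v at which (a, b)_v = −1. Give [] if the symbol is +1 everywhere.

Mod squares: a ≡ 26, b ≡ -78. Check v ∈ {∞, 2, 3, 11, 13, 23}.
v=23: a=23^0·(≡3), b=23^2·(≡17) mod 23; (3|23)=+1, (17|23)=-1; (−1)^{0·2·11}·(+1)^2·(-1)^0 = +1.
v=2: v_2(a)=1, v_2(b)=-3; units ≡ 5, 1 (mod 8); ε·ε+αω+βω = 0·0+1·0+-3·1 ≡ 1  ⇒  (a,b)_2 = -1.
v=∞: 26 > 0 and -78 < 0  ⇒  (a,b)_∞ = +1.
v=13: a=13^1·(≡2), b=13^1·(≡6) mod 13; (2|13)=-1, (6|13)=-1; (−1)^{1·1·6}·(-1)^1·(-1)^1 = +1.
v=3: a=3^0·(≡2), b=3^-1·(≡1) mod 3; (2|3)=-1, (1|3)=+1; (−1)^{0·-1·1}·(-1)^-1·(+1)^0 = -1.
v=11: a=11^0·(≡4), b=11^-2·(≡10) mod 11; (4|11)=+1, (10|11)=-1; (−1)^{0·-2·5}·(+1)^-2·(-1)^0 = +1.
(26, -78 / ℚ) ramifies at {2, 3}: a division algebra.

[2, 3]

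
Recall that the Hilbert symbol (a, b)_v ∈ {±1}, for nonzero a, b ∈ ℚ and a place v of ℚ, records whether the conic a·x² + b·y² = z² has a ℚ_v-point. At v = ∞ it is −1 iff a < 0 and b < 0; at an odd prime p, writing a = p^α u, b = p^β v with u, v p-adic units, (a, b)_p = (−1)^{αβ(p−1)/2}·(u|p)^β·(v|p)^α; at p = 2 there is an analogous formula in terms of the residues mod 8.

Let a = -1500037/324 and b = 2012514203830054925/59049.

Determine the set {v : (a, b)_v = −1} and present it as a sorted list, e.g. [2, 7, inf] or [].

[11, 41]

(a, b) ≡ (-253, 10373) mod (ℚ^×)²; places V = {2, 3, 5, 7, 11, 13, 23, 41, ∞}.
(a,b)_5: α=0, u≡2; β=2, v≡3 (mod 5); (2|5)=-1, (3|5)=-1; sign (−1)^0·-1^2·-1^0 = +1.
(a,b)_13: α=0, u≡6; β=2, v≡9 (mod 13); (6|13)=-1, (9|13)=+1; sign (−1)^0·-1^2·+1^0 = +1.
(a,b)_7: α=2, u≡6; β=2, v≡3 (mod 7); (6|7)=-1, (3|7)=-1; sign (−1)^0·-1^2·-1^2 = +1.
(a,b)_∞: sgn(-253)=−, sgn(10373)=+, so +1.
(a,b)_23: α=1, u≡16; β=3, v≡20 (mod 23); (16|23)=+1, (20|23)=-1; sign (−1)^1·+1^3·-1^1 = +1.
(a,b)_3: α=-4, u≡2; β=-10, v≡2 (mod 3); (2|3)=-1, (2|3)=-1; sign (−1)^0·-1^-10·-1^-4 = +1.
(a,b)_41: α=0, u≡13; β=1, v≡11 (mod 41); (13|41)=-1, (11|41)=-1; sign (−1)^0·-1^1·-1^0 = -1.
(a,b)_11: α=3, u≡10; β=7, v≡7 (mod 11); (10|11)=-1, (7|11)=-1; sign (−1)^1·-1^7·-1^3 = -1.
(a,b)_2: α=-2, β=0; u≡3, v≡5 (mod 8); ε(u)ε(v)=1·0, αω(v)=-2·1, βω(u)=0·1; sum ≡ 0  ⇒  +1.
|Ram(-253, 10373)| = 2, even; anisotropic at {11, 41}.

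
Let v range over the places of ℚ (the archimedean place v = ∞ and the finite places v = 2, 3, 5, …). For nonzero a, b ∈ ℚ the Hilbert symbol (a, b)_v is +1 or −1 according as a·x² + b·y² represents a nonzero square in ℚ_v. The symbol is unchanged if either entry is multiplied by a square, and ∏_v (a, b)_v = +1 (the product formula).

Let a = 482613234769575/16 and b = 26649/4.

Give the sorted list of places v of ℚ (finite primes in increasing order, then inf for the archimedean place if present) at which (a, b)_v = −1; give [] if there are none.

Mod squares: a ≡ 27183, b ≡ 329. Check v ∈ {∞, 2, 3, 5, 7, 13, 17, 41, 47}.
v=13: a=13^1·(≡5), b=13^0·(≡3) mod 13; (5|13)=-1, (3|13)=+1; (−1)^{1·0·6}·(-1)^0·(+1)^1 = +1.
v=47: a=47^2·(≡7), b=47^1·(≡36) mod 47; (7|47)=+1, (36|47)=+1; (−1)^{2·1·23}·(+1)^1·(+1)^2 = +1.
v=2: v_2(a)=-4, v_2(b)=-2; units ≡ 7, 1 (mod 8); ε·ε+αω+βω = 1·0+-4·0+-2·0 ≡ 0  ⇒  (a,b)_2 = +1.
v=7: a=7^2·(≡4), b=7^1·(≡5) mod 7; (4|7)=+1, (5|7)=-1; (−1)^{2·1·3}·(+1)^1·(-1)^2 = +1.
v=3: a=3^9·(≡1), b=3^4·(≡2) mod 3; (1|3)=+1, (2|3)=-1; (−1)^{9·4·1}·(+1)^4·(-1)^9 = -1.
v=5: a=5^2·(≡3), b=5^0·(≡1) mod 5; (3|5)=-1, (1|5)=+1; (−1)^{2·0·2}·(-1)^0·(+1)^2 = +1.
v=∞: 27183 > 0 and 329 > 0  ⇒  (a,b)_∞ = +1.
v=17: a=17^1·(≡16), b=17^0·(≡11) mod 17; (16|17)=+1, (11|17)=-1; (−1)^{1·0·8}·(+1)^0·(-1)^1 = -1.
v=41: a=41^1·(≡34), b=41^0·(≡10) mod 41; (34|41)=-1, (10|41)=+1; (−1)^{1·0·20}·(-1)^0·(+1)^1 = +1.
|Ram(27183, 329)| = 2, even; anisotropic at {3, 17}.

[3, 17]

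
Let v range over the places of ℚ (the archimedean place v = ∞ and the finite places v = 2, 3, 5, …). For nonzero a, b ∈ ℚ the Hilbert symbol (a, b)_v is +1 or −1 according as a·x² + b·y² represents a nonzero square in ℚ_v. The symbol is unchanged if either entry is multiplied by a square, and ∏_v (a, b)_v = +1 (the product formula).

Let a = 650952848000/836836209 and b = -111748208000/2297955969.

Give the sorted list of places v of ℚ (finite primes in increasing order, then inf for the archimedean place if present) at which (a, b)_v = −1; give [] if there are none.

(a, b) ≡ (35530, -1430) mod (ℚ^×)²; places V = {2, 3, 5, 7, 11, 13, 17, 19, 23, 29, ∞}.
(a,b)_29: α=-2, u≡1; β=-4, v≡7 (mod 29); (1|29)=+1, (7|29)=+1; sign (−1)^0·+1^-4·+1^-2 = +1.
(a,b)_∞: sgn(35530)=+, sgn(-1430)=−, so +1.
(a,b)_5: α=3, u≡1; β=3, v≡4 (mod 5); (1|5)=+1, (4|5)=+1; sign (−1)^0·+1^3·+1^3 = +1.
(a,b)_19: α=-1, u≡3; β=-2, v≡10 (mod 19); (3|19)=-1, (10|19)=-1; sign (−1)^0·-1^-2·-1^-1 = -1.
(a,b)_23: α=-2, u≡18; β=0, v≡10 (mod 23); (18|23)=+1, (10|23)=-1; sign (−1)^0·+1^0·-1^-2 = +1.
(a,b)_17: α=3, u≡1; β=2, v≡8 (mod 17); (1|17)=+1, (8|17)=+1; sign (−1)^0·+1^2·+1^3 = +1.
(a,b)_13: α=2, u≡4; β=3, v≡6 (mod 13); (4|13)=+1, (6|13)=-1; sign (−1)^0·+1^3·-1^2 = +1.
(a,b)_11: α=-1, u≡6; β=1, v≡10 (mod 11); (6|11)=-1, (10|11)=-1; sign (−1)^1·-1^1·-1^-1 = -1.
(a,b)_2: α=7, β=7; u≡5, v≡5 (mod 8); ε(u)ε(v)=0·0, αω(v)=7·1, βω(u)=7·1; sum ≡ 0  ⇒  +1.
(a,b)_3: α=-2, u≡1; β=-2, v≡1 (mod 3); (1|3)=+1, (1|3)=+1; sign (−1)^0·+1^-2·+1^-2 = +1.
(a,b)_7: α=2, u≡5; β=0, v≡5 (mod 7); (5|7)=-1, (5|7)=-1; sign (−1)^0·-1^0·-1^2 = +1.
Ram(35530, -1430) = {11, 19}; no ℚ_11-point on the conic.

[11, 19]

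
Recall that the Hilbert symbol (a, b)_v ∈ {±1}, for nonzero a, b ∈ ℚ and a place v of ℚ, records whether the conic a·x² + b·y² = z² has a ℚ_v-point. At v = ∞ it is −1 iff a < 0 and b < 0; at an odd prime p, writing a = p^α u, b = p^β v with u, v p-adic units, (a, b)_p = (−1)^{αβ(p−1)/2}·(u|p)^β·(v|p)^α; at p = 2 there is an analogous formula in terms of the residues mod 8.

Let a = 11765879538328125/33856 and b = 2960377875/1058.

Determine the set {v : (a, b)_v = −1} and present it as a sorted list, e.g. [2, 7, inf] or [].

[2, 3, 5, 13]

Mod squares: a ≡ 357, b ≡ 6630. Check v ∈ {∞, 2, 3, 5, 7, 13, 17, 23}.
v=2: v_2(a)=-6, v_2(b)=-1; units ≡ 5, 3 (mod 8); ε·ε+αω+βω = 0·1+-6·1+-1·1 ≡ 1  ⇒  (a,b)_2 = -1.
v=5: a=5^6·(≡3), b=5^3·(≡1) mod 5; (3|5)=-1, (1|5)=+1; (−1)^{6·3·2}·(-1)^3·(+1)^6 = -1.
v=17: a=17^1·(≡2), b=17^1·(≡13) mod 17; (2|17)=+1, (13|17)=+1; (−1)^{1·1·8}·(+1)^1·(+1)^1 = +1.
v=13: a=13^0·(≡7), b=13^1·(≡10) mod 13; (7|13)=-1, (10|13)=+1; (−1)^{0·1·6}·(-1)^1·(+1)^0 = -1.
v=23: a=23^-2·(≡1), b=23^-2·(≡6) mod 23; (1|23)=+1, (6|23)=+1; (−1)^{-2·-2·11}·(+1)^-2·(+1)^-2 = +1.
v=3: a=3^17·(≡2), b=3^7·(≡2) mod 3; (2|3)=-1, (2|3)=-1; (−1)^{17·7·1}·(-1)^7·(-1)^17 = -1.
v=∞: 357 > 0 and 6630 > 0  ⇒  (a,b)_∞ = +1.
v=7: a=7^3·(≡2), b=7^2·(≡2) mod 7; (2|7)=+1, (2|7)=+1; (−1)^{3·2·3}·(+1)^2·(+1)^3 = +1.
(357, 6630 / ℚ) ramifies at {2, 3, 5, 13}: a division algebra.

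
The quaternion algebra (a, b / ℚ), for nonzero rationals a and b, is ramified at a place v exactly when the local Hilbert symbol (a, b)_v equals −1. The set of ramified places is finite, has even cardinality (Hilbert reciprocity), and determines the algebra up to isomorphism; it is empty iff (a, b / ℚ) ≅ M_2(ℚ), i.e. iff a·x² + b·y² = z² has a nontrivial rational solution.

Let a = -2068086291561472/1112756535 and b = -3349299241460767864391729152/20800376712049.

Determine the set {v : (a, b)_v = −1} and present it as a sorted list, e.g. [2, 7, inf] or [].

Mod squares: a ≡ -10545, b ≡ -13. Check v ∈ {∞, 2, 3, 5, 7, 11, 13, 17, 19, 29, 31, 37}.
v=7: a=7^2·(≡4), b=7^2·(≡4) mod 7; (4|7)=+1, (4|7)=+1; (−1)^{2·2·3}·(+1)^2·(+1)^2 = +1.
v=5: a=5^-1·(≡4), b=5^0·(≡2) mod 5; (4|5)=+1, (2|5)=-1; (−1)^{-1·0·2}·(+1)^0·(-1)^-1 = -1.
v=2: v_2(a)=10, v_2(b)=30; units ≡ 7, 3 (mod 8); ε·ε+αω+βω = 1·1+10·1+30·0 ≡ 1  ⇒  (a,b)_2 = -1.
v=13: a=13^2·(≡11), b=13^5·(≡9) mod 13; (11|13)=-1, (9|13)=+1; (−1)^{2·5·6}·(-1)^5·(+1)^2 = -1.
v=11: a=11^-2·(≡1), b=11^-2·(≡4) mod 11; (1|11)=+1, (4|11)=+1; (−1)^{-2·-2·5}·(+1)^-2·(+1)^-2 = +1.
v=∞: -10545 < 0 and -13 < 0  ⇒  (a,b)_∞ = -1.
v=31: a=31^2·(≡29), b=31^2·(≡4) mod 31; (29|31)=-1, (4|31)=+1; (−1)^{2·2·15}·(-1)^2·(+1)^2 = +1.
v=19: a=19^3·(≡13), b=19^4·(≡6) mod 19; (13|19)=-1, (6|19)=+1; (−1)^{3·4·9}·(-1)^4·(+1)^3 = +1.
v=3: a=3^-7·(≡1), b=3^0·(≡2) mod 3; (1|3)=+1, (2|3)=-1; (−1)^{-7·0·1}·(+1)^0·(-1)^-7 = -1.
v=17: a=17^0·(≡7), b=17^-2·(≡15) mod 17; (7|17)=-1, (15|17)=+1; (−1)^{0·-2·8}·(-1)^-2·(+1)^0 = +1.
v=37: a=37^1·(≡4), b=37^2·(≡18) mod 37; (4|37)=+1, (18|37)=-1; (−1)^{1·2·18}·(+1)^2·(-1)^1 = -1.
v=29: a=29^-2·(≡19), b=29^-6·(≡22) mod 29; (19|29)=-1, (22|29)=+1; (−1)^{-2·-6·14}·(-1)^-6·(+1)^-2 = +1.
|Ram(-10545, -13)| = 6, even; anisotropic at {2, 3, 5, 13, 37, ∞}.

[2, 3, 5, 13, 37, inf]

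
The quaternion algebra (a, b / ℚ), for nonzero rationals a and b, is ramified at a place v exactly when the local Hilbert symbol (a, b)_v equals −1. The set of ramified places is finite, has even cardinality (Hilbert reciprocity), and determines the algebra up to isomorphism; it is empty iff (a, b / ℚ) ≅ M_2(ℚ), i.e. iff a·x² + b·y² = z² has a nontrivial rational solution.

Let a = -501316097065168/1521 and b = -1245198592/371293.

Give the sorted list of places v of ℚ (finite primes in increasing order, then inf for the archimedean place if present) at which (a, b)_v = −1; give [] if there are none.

Mod squares: a ≡ -37, b ≡ -46189. Check v ∈ {∞, 2, 3, 7, 11, 13, 17, 19, 37}.
v=2: v_2(a)=4, v_2(b)=8; units ≡ 3, 3 (mod 8); ε·ε+αω+βω = 1·1+4·1+8·1 ≡ 1  ⇒  (a,b)_2 = -1.
v=7: a=7^2·(≡5), b=7^0·(≡1) mod 7; (5|7)=-1, (1|7)=+1; (−1)^{2·0·3}·(-1)^0·(+1)^2 = +1.
v=19: a=19^2·(≡7), b=19^1·(≡6) mod 19; (7|19)=+1, (6|19)=+1; (−1)^{2·1·9}·(+1)^1·(+1)^2 = +1.
v=37: a=37^3·(≡26), b=37^2·(≡17) mod 37; (26|37)=+1, (17|37)=-1; (−1)^{3·2·18}·(+1)^2·(-1)^3 = -1.
v=∞: -37 < 0 and -46189 < 0  ⇒  (a,b)_∞ = -1.
v=17: a=17^2·(≡14), b=17^1·(≡7) mod 17; (14|17)=-1, (7|17)=-1; (−1)^{2·1·8}·(-1)^1·(-1)^2 = -1.
v=11: a=11^2·(≡10), b=11^1·(≡5) mod 11; (10|11)=-1, (5|11)=+1; (−1)^{2·1·5}·(-1)^1·(+1)^2 = -1.
v=13: a=13^-2·(≡2), b=13^-5·(≡12) mod 13; (2|13)=-1, (12|13)=+1; (−1)^{-2·-5·6}·(-1)^-5·(+1)^-2 = -1.
v=3: a=3^-2·(≡2), b=3^0·(≡2) mod 3; (2|3)=-1, (2|3)=-1; (−1)^{-2·0·1}·(-1)^0·(-1)^-2 = +1.
Ram(-37, -46189) = {2, 11, 13, 17, 37, ∞}; no ℚ_2-point on the conic.

[2, 11, 13, 17, 37, inf]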